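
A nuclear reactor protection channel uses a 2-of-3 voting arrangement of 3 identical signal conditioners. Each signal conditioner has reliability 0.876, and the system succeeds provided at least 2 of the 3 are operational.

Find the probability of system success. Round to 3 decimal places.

R = Σ_{i=2}^{3} C(3,i) p^i (1−p)^{3−i} with p = 0.876
C(3,2)·0.876^2·0.124^1 = 0.28546
C(3,3)·0.876^3·0.124^0 = 0.67222
Sum = 0.958

0.958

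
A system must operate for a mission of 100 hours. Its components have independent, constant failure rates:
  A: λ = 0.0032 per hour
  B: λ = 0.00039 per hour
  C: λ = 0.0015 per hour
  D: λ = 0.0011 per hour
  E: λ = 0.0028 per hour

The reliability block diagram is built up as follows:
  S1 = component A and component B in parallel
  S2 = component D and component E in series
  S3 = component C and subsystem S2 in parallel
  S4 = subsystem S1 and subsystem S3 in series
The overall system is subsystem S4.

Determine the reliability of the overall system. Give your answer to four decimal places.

R(A) = exp(−0.0032 × 100) = 0.726149
R(B) = exp(−0.00039 × 100) = 0.961751
R(C) = exp(−0.0015 × 100) = 0.860708
R(D) = exp(−0.0011 × 100) = 0.895834
R(E) = exp(−0.0028 × 100) = 0.755784
Parallel (A and B): 1 − (1 − 0.726149)(1 − 0.961751) = 0.989525
Series (D and E): 0.895834 × 0.755784 = 0.677057
Parallel (C and [0.677057]): 1 − (1 − 0.860708)(1 − 0.677057) = 0.955017
Series ([0.989525] and [0.955017]): 0.989525 × 0.955017 = 0.9450

0.9450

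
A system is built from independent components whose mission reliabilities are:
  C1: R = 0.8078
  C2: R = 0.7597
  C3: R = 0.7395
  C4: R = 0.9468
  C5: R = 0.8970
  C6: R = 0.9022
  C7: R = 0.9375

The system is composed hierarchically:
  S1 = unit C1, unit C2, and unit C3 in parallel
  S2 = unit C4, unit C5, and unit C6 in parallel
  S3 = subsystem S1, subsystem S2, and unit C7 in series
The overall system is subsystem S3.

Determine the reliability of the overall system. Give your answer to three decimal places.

0.926

Parallel (C1, C2, and C3): 1 − (1 − 0.80780)(1 − 0.75970)(1 − 0.73950) = 0.98797
Parallel (C4, C5, and C6): 1 − (1 − 0.94680)(1 − 0.89700)(1 − 0.90220) = 0.99946
Series ([0.98797], [0.99946], and C7): 0.98797 × 0.99946 × 0.93750 = 0.926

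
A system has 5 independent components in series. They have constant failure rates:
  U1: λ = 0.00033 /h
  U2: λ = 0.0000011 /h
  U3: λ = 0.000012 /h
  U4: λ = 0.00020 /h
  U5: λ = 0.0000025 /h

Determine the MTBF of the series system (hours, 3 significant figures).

Series of exponential components: λ_sys = Σ λ_i
λ_sys = 0.00033 + 0.0000011 + 0.000012 + 0.00020 + 0.0000025 = 5.4560e-04 /h
MTBF = 1 / λ_sys = 1830 h

1830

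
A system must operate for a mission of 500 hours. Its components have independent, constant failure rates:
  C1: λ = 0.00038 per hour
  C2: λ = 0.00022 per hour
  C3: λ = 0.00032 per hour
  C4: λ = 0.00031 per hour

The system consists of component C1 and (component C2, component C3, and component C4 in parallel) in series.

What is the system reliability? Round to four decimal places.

R(C1) = exp(−0.00038 × 500) = 0.826959
R(C2) = exp(−0.00022 × 500) = 0.895834
R(C3) = exp(−0.00032 × 500) = 0.852144
R(C4) = exp(−0.00031 × 500) = 0.856415
Parallel (C2, C3, and C4): 1 − (1 − 0.895834)(1 − 0.852144)(1 − 0.856415) = 0.997789
Series (C1 and [0.997789]): 0.826959 × 0.997789 = 0.8251

0.8251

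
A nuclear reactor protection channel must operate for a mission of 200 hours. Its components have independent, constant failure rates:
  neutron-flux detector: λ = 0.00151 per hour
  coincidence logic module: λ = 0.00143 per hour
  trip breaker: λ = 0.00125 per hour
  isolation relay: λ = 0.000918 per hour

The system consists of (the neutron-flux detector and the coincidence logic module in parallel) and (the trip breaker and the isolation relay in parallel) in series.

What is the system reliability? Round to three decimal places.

R(neutron-flux detector) = exp(−0.00151 × 200) = 0.73934
R(coincidence logic module) = exp(−0.00143 × 200) = 0.75126
R(trip breaker) = exp(−0.00125 × 200) = 0.77880
R(isolation relay) = exp(−0.000918 × 200) = 0.83227
Parallel (neutron-flux detector and coincidence logic module): 1 − (1 − 0.73934)(1 − 0.75126) = 0.93516
Parallel (trip breaker and isolation relay): 1 − (1 − 0.77880)(1 − 0.83227) = 0.96290
Series ([0.93516] and [0.96290]): 0.93516 × 0.96290 = 0.900

0.900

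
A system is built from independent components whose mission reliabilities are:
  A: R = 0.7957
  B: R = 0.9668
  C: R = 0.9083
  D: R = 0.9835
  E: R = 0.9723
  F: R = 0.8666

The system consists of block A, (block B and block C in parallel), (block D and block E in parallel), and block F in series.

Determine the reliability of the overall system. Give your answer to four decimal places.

Parallel (B and C): 1 − (1 − 0.966800)(1 − 0.908300) = 0.996956
Parallel (D and E): 1 − (1 − 0.983500)(1 − 0.972300) = 0.999543
Series (A, [0.996956], [0.999543], and F): 0.795700 × 0.996956 × 0.999543 × 0.866600 = 0.6871

0.6871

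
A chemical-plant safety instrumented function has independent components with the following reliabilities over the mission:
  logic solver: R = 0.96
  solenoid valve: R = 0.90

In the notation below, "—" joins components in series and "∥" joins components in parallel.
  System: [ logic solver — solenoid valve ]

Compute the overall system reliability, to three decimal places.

Series (logic solver and solenoid valve): 0.96000 × 0.90000 = 0.864

0.864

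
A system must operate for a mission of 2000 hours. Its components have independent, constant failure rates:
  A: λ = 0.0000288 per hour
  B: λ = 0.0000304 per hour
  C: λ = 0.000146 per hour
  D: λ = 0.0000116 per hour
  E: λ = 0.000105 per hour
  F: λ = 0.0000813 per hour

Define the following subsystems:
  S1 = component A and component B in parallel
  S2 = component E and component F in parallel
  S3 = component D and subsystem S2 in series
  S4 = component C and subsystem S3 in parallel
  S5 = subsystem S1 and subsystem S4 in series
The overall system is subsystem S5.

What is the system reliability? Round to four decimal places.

0.9839

R(A) = exp(−0.0000288 × 2000) = 0.944027
R(B) = exp(−0.0000304 × 2000) = 0.941011
R(C) = exp(−0.000146 × 2000) = 0.746769
R(D) = exp(−0.0000116 × 2000) = 0.977067
R(E) = exp(−0.000105 × 2000) = 0.810584
R(F) = exp(−0.0000813 × 2000) = 0.849931
Parallel (A and B): 1 − (1 − 0.944027)(1 − 0.941011) = 0.996698
Parallel (E and F): 1 − (1 − 0.810584)(1 − 0.849931) = 0.971575
Series (D and [0.971575]): 0.977067 × 0.971575 = 0.949294
Parallel (C and [0.949294]): 1 − (1 − 0.746769)(1 − 0.949294) = 0.987160
Series ([0.996698] and [0.987160]): 0.996698 × 0.987160 = 0.9839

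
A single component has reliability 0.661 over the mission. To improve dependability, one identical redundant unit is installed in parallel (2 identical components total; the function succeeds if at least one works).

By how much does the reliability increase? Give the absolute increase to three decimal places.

R_before = 0.661
R_after = 1 − (1 − 0.661)^2 = 0.885
ΔR = 0.885 − 0.661 = 0.224

0.224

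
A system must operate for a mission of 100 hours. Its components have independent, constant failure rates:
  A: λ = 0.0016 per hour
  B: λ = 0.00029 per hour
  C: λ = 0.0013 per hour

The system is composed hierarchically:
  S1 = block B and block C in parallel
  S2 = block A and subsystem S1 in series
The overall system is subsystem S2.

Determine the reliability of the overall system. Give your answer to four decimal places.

R(A) = exp(−0.0016 × 100) = 0.852144
R(B) = exp(−0.00029 × 100) = 0.971416
R(C) = exp(−0.0013 × 100) = 0.878095
Parallel (B and C): 1 − (1 − 0.971416)(1 − 0.878095) = 0.996515
Series (A and [0.996515]): 0.852144 × 0.996515 = 0.8492

0.8492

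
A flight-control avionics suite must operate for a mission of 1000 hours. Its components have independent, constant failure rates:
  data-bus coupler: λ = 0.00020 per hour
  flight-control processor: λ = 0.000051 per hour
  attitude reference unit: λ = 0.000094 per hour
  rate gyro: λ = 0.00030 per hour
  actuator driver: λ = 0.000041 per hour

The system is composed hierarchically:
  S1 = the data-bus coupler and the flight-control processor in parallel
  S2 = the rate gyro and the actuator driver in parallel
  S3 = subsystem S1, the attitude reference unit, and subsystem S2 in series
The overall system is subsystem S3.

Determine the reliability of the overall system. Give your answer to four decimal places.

0.8927

R(data-bus coupler) = exp(−0.00020 × 1000) = 0.818731
R(flight-control processor) = exp(−0.000051 × 1000) = 0.950279
R(attitude reference unit) = exp(−0.000094 × 1000) = 0.910283
R(rate gyro) = exp(−0.00030 × 1000) = 0.740818
R(actuator driver) = exp(−0.000041 × 1000) = 0.959829
Parallel (data-bus coupler and flight-control processor): 1 − (1 − 0.818731)(1 − 0.950279) = 0.990987
Parallel (rate gyro and actuator driver): 1 − (1 − 0.740818)(1 − 0.959829) = 0.989588
Series ([0.990987], attitude reference unit, and [0.989588]): 0.990987 × 0.910283 × 0.989588 = 0.8927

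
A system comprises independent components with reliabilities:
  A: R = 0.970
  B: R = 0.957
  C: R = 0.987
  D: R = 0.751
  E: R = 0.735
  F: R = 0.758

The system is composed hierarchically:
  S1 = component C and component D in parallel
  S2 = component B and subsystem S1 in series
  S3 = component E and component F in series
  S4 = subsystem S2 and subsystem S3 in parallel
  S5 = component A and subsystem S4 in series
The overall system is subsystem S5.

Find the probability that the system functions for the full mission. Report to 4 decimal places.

Parallel (C and D): 1 − (1 − 0.987000)(1 − 0.751000) = 0.996763
Series (B and [0.996763]): 0.957000 × 0.996763 = 0.953902
Series (E and F): 0.735000 × 0.758000 = 0.557130
Parallel ([0.953902] and [0.557130]): 1 − (1 − 0.953902)(1 − 0.557130) = 0.979585
Series (A and [0.979585]): 0.970000 × 0.979585 = 0.9502

0.9502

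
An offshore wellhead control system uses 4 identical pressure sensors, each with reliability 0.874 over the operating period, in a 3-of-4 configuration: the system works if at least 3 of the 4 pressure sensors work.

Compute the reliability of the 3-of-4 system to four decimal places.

0.9200

R = Σ_{i=3}^{4} C(4,i) p^i (1−p)^{4−i} with p = 0.874
C(4,3)·0.874^3·0.126^1 = 0.336484
C(4,4)·0.874^4·0.126^0 = 0.583507
Sum = 0.9200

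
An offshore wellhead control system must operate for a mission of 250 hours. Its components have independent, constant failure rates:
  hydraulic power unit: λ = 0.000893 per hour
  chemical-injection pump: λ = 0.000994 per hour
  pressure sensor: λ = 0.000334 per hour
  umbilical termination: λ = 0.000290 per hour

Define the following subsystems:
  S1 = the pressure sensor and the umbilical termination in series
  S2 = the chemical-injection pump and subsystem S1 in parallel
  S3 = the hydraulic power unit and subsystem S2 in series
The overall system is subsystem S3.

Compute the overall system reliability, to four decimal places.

R(hydraulic power unit) = exp(−0.000893 × 250) = 0.799915
R(chemical-injection pump) = exp(−0.000994 × 250) = 0.779970
R(pressure sensor) = exp(−0.000334 × 250) = 0.919891
R(umbilical termination) = exp(−0.000290 × 250) = 0.930066
Series (pressure sensor and umbilical termination): 0.919891 × 0.930066 = 0.855559
Parallel (chemical-injection pump and [0.855559]): 1 − (1 − 0.779970)(1 − 0.855559) = 0.968219
Series (hydraulic power unit and [0.968219]): 0.799915 × 0.968219 = 0.7745

0.7745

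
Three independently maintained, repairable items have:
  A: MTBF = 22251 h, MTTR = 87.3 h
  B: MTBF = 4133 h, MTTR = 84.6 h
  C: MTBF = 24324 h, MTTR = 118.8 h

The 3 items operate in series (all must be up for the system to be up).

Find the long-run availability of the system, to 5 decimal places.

A(A) = MTBF/(MTBF+MTTR) = 22251/(22251+87.3) = 0.996092
A(B) = MTBF/(MTBF+MTTR) = 4133/(4133+84.6) = 0.979941
A(C) = MTBF/(MTBF+MTTR) = 24324/(24324+118.8) = 0.995140
Series availability: 0.996092 × 0.979941 × 0.995140 = 0.97137

0.97137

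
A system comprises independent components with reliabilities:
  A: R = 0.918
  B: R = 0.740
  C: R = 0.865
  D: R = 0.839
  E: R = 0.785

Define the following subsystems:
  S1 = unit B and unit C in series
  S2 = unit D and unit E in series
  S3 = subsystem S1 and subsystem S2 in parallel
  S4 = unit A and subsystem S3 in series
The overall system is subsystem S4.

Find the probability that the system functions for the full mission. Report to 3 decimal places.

Series (B and C): 0.74000 × 0.86500 = 0.64010
Series (D and E): 0.83900 × 0.78500 = 0.65862
Parallel ([0.64010] and [0.65862]): 1 − (1 − 0.64010)(1 − 0.65862) = 0.87714
Series (A and [0.87714]): 0.91800 × 0.87714 = 0.805

0.805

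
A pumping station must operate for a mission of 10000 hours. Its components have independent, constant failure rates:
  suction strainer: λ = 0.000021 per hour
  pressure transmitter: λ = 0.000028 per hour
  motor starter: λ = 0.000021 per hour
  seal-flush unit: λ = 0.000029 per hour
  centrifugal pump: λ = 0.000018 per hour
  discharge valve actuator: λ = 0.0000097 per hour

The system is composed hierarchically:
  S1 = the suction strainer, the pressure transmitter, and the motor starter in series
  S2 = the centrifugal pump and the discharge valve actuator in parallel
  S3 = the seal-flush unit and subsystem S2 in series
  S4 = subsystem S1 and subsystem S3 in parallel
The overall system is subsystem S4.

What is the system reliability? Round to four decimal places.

R(suction strainer) = exp(−0.000021 × 10000) = 0.810584
R(pressure transmitter) = exp(−0.000028 × 10000) = 0.755784
R(motor starter) = exp(−0.000021 × 10000) = 0.810584
R(seal-flush unit) = exp(−0.000029 × 10000) = 0.748264
R(centrifugal pump) = exp(−0.000018 × 10000) = 0.835270
R(discharge valve actuator) = exp(−0.0000097 × 10000) = 0.907556
Series (suction strainer, pressure transmitter, and motor starter): 0.810584 × 0.755784 × 0.810584 = 0.496585
Parallel (centrifugal pump and discharge valve actuator): 1 − (1 − 0.835270)(1 − 0.907556) = 0.984772
Series (seal-flush unit and [0.984772]): 0.748264 × 0.984772 = 0.736869
Parallel ([0.496585] and [0.736869]): 1 − (1 − 0.496585)(1 − 0.736869) = 0.8675

0.8675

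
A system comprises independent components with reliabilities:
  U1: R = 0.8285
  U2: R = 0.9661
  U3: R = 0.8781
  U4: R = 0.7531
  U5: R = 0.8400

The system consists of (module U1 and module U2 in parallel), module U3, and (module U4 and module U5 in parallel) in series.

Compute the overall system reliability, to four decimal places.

0.8385

Parallel (U1 and U2): 1 − (1 − 0.828500)(1 − 0.966100) = 0.994186
Parallel (U4 and U5): 1 − (1 − 0.753100)(1 − 0.840000) = 0.960496
Series ([0.994186], U3, and [0.960496]): 0.994186 × 0.878100 × 0.960496 = 0.8385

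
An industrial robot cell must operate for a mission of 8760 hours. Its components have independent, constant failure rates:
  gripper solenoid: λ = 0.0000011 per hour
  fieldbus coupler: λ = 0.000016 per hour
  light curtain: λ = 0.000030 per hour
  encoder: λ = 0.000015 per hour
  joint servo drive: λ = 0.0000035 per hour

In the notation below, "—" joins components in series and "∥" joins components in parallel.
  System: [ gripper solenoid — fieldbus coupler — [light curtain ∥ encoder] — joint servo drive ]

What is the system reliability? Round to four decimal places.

0.8111

R(gripper solenoid) = exp(−0.0000011 × 8760) = 0.990410
R(fieldbus coupler) = exp(−0.000016 × 8760) = 0.869219
R(light curtain) = exp(−0.000030 × 8760) = 0.768896
R(encoder) = exp(−0.000015 × 8760) = 0.876867
R(joint servo drive) = exp(−0.0000035 × 8760) = 0.969805
Parallel (light curtain and encoder): 1 − (1 − 0.768896)(1 − 0.876867) = 0.971543
Series (gripper solenoid, fieldbus coupler, [0.971543], and joint servo drive): 0.990410 × 0.869219 × 0.971543 × 0.969805 = 0.8111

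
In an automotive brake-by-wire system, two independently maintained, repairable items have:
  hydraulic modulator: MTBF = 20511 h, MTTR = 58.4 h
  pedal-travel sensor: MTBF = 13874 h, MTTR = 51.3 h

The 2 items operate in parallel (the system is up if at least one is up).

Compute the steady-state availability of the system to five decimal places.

0.99999

A(hydraulic modulator) = MTBF/(MTBF+MTTR) = 20511/(20511+58.4) = 0.997161
A(pedal-travel sensor) = MTBF/(MTBF+MTTR) = 13874/(13874+51.3) = 0.996316
Parallel availability: 1 − (1 − 0.997161)(1 − 0.996316) = 0.99999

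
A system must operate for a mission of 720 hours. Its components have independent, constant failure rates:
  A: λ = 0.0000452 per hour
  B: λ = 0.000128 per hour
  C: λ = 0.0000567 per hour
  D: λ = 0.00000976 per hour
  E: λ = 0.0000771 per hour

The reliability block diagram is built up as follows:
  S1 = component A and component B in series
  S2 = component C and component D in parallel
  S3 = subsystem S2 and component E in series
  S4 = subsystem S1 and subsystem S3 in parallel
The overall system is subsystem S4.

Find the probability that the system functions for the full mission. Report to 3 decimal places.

R(A) = exp(−0.0000452 × 720) = 0.96798
R(B) = exp(−0.000128 × 720) = 0.91196
R(C) = exp(−0.0000567 × 720) = 0.96000
R(D) = exp(−0.00000976 × 720) = 0.99300
R(E) = exp(−0.0000771 × 720) = 0.94600
Series (A and B): 0.96798 × 0.91196 = 0.88276
Parallel (C and D): 1 − (1 − 0.96000)(1 − 0.99300) = 0.99972
Series ([0.99972] and E): 0.99972 × 0.94600 = 0.94574
Parallel ([0.88276] and [0.94574]): 1 − (1 − 0.88276)(1 − 0.94574) = 0.994

0.994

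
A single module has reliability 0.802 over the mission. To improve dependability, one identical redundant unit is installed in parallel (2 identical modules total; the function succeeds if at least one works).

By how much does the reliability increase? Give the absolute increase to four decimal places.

R_before = 0.802
R_after = 1 − (1 − 0.802)^2 = 0.9608
ΔR = 0.9608 − 0.802 = 0.1588

0.1588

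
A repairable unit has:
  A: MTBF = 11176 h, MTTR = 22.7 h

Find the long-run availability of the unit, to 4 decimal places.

A(A) = MTBF/(MTBF+MTTR) = 11176/(11176+22.7) = 0.9980

0.9980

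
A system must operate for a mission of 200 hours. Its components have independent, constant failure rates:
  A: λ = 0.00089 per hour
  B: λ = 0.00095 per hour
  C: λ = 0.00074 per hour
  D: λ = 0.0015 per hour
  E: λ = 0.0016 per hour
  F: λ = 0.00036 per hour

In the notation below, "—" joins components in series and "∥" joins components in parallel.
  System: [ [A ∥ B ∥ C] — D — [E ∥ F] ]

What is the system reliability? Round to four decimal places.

0.7239

R(A) = exp(−0.00089 × 200) = 0.836942
R(B) = exp(−0.00095 × 200) = 0.826959
R(C) = exp(−0.00074 × 200) = 0.862431
R(D) = exp(−0.0015 × 200) = 0.740818
R(E) = exp(−0.0016 × 200) = 0.726149
R(F) = exp(−0.00036 × 200) = 0.930531
Parallel (A, B, and C): 1 − (1 − 0.836942)(1 − 0.826959)(1 − 0.862431) = 0.996118
Parallel (E and F): 1 − (1 − 0.726149)(1 − 0.930531) = 0.980976
Series ([0.996118], D, and [0.980976]): 0.996118 × 0.740818 × 0.980976 = 0.7239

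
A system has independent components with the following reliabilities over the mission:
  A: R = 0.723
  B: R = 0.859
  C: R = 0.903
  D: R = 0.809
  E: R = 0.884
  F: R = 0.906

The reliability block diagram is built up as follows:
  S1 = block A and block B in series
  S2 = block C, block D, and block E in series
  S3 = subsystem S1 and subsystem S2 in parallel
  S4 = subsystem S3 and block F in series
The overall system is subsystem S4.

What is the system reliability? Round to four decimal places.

Series (A and B): 0.723000 × 0.859000 = 0.621057
Series (C, D, and E): 0.903000 × 0.809000 × 0.884000 = 0.645786
Parallel ([0.621057] and [0.645786]): 1 − (1 − 0.621057)(1 − 0.645786) = 0.865773
Series ([0.865773] and F): 0.865773 × 0.906000 = 0.7844

0.7844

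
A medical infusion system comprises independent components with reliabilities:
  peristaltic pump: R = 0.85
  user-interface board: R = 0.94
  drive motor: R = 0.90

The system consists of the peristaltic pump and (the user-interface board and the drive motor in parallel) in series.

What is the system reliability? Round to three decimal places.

0.845

Parallel (user-interface board and drive motor): 1 − (1 − 0.94000)(1 − 0.90000) = 0.99400
Series (peristaltic pump and [0.99400]): 0.85000 × 0.99400 = 0.845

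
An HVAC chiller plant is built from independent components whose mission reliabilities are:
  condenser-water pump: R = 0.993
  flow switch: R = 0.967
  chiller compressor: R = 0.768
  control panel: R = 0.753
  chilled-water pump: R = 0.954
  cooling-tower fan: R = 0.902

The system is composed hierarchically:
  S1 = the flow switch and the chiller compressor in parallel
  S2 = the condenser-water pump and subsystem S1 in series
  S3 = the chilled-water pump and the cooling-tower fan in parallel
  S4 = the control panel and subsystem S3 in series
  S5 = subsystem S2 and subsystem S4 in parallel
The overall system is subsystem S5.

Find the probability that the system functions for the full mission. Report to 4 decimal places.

Parallel (flow switch and chiller compressor): 1 − (1 − 0.967000)(1 − 0.768000) = 0.992344
Series (condenser-water pump and [0.992344]): 0.993000 × 0.992344 = 0.985398
Parallel (chilled-water pump and cooling-tower fan): 1 − (1 − 0.954000)(1 − 0.902000) = 0.995492
Series (control panel and [0.995492]): 0.753000 × 0.995492 = 0.749605
Parallel ([0.985398] and [0.749605]): 1 − (1 − 0.985398)(1 − 0.749605) = 0.9963

0.9963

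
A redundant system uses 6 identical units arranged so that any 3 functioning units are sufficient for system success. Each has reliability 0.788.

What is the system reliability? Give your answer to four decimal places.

R = Σ_{i=3}^{6} C(6,i) p^i (1−p)^{6−i} with p = 0.788
C(6,3)·0.788^3·0.212^3 = 0.093243
C(6,4)·0.788^4·0.212^2 = 0.259937
C(6,5)·0.788^5·0.212^1 = 0.386472
C(6,6)·0.788^6·0.212^0 = 0.239418
Sum = 0.9791

0.9791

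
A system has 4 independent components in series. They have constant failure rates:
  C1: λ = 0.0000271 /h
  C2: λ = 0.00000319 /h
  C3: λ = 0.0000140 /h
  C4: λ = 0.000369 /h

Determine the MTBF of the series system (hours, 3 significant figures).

Series of exponential components: λ_sys = Σ λ_i
λ_sys = 0.0000271 + 0.00000319 + 0.0000140 + 0.000369 = 4.1329e-04 /h
MTBF = 1 / λ_sys = 2420 h

2420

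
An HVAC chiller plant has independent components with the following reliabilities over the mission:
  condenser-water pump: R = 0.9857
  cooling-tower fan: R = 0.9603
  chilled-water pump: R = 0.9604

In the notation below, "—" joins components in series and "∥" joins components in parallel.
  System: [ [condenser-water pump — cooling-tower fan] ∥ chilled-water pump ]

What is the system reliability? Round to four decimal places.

Series (condenser-water pump and cooling-tower fan): 0.985700 × 0.960300 = 0.946568
Parallel ([0.946568] and chilled-water pump): 1 − (1 − 0.946568)(1 − 0.960400) = 0.9979

0.9979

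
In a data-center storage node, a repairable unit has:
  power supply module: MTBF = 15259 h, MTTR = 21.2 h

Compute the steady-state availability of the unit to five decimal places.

A(power supply module) = MTBF/(MTBF+MTTR) = 15259/(15259+21.2) = 0.99861

0.99861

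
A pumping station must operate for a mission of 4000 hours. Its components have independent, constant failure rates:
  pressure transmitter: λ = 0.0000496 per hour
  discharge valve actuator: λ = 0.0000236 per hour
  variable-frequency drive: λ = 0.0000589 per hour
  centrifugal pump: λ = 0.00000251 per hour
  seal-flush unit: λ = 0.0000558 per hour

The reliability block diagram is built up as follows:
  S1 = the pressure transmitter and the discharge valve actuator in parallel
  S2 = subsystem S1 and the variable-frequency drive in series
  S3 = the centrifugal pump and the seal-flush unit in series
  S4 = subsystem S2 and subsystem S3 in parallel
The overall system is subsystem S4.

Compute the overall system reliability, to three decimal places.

0.954

R(pressure transmitter) = exp(−0.0000496 × 4000) = 0.82004
R(discharge valve actuator) = exp(−0.0000236 × 4000) = 0.90992
R(variable-frequency drive) = exp(−0.0000589 × 4000) = 0.79010
R(centrifugal pump) = exp(−0.00000251 × 4000) = 0.99001
R(seal-flush unit) = exp(−0.0000558 × 4000) = 0.79995
Parallel (pressure transmitter and discharge valve actuator): 1 − (1 − 0.82004)(1 − 0.90992) = 0.98379
Series ([0.98379] and variable-frequency drive): 0.98379 × 0.79010 = 0.77729
Series (centrifugal pump and seal-flush unit): 0.99001 × 0.79995 = 0.79196
Parallel ([0.77729] and [0.79196]): 1 − (1 − 0.77729)(1 − 0.79196) = 0.954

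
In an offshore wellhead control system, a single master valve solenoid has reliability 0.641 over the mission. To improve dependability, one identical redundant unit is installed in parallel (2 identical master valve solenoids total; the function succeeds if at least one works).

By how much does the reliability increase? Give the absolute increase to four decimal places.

R_before = 0.641
R_after = 1 − (1 − 0.641)^2 = 0.8711
ΔR = 0.8711 − 0.641 = 0.2301

0.2301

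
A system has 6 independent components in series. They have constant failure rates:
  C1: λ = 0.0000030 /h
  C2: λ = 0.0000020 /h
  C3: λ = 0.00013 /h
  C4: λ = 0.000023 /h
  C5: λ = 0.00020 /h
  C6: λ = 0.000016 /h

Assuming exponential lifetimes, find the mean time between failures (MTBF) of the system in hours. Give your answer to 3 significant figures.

2670

Series of exponential components: λ_sys = Σ λ_i
λ_sys = 0.0000030 + 0.0000020 + 0.00013 + 0.000023 + 0.00020 + 0.000016 = 3.7400e-04 /h
MTBF = 1 / λ_sys = 2670 h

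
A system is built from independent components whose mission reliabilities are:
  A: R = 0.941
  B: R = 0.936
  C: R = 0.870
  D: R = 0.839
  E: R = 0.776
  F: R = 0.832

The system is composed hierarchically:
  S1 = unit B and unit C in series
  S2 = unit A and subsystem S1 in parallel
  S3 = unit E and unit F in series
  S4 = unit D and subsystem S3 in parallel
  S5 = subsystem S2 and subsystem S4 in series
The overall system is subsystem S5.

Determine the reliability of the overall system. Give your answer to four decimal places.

Series (B and C): 0.936000 × 0.870000 = 0.814320
Parallel (A and [0.814320]): 1 − (1 − 0.941000)(1 − 0.814320) = 0.989045
Series (E and F): 0.776000 × 0.832000 = 0.645632
Parallel (D and [0.645632]): 1 − (1 − 0.839000)(1 − 0.645632) = 0.942947
Series ([0.989045] and [0.942947]): 0.989045 × 0.942947 = 0.9326

0.9326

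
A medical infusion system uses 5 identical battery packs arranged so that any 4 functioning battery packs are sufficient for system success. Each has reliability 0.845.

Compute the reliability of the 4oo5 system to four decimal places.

R = Σ_{i=4}^{5} C(5,i) p^i (1−p)^{5−i} with p = 0.845
C(5,4)·0.845^4·0.155^1 = 0.395120
C(5,5)·0.845^5·0.155^0 = 0.430808
Sum = 0.8259

0.8259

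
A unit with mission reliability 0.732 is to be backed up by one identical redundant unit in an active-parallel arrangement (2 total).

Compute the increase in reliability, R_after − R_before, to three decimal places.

0.196

R_before = 0.732
R_after = 1 − (1 − 0.732)^2 = 0.928
ΔR = 0.928 − 0.732 = 0.196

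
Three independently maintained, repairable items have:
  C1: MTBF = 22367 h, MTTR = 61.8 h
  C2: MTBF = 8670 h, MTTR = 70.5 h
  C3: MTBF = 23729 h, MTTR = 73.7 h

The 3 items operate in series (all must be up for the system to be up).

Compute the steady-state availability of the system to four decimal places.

0.9861

A(C1) = MTBF/(MTBF+MTTR) = 22367/(22367+61.8) = 0.997245
A(C2) = MTBF/(MTBF+MTTR) = 8670/(8670+70.5) = 0.991934
A(C3) = MTBF/(MTBF+MTTR) = 23729/(23729+73.7) = 0.996904
Series availability: 0.997245 × 0.991934 × 0.996904 = 0.9861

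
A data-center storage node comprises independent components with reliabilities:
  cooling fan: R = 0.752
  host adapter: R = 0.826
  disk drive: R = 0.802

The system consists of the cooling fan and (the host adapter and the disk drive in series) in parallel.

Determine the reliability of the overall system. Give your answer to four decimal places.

Series (host adapter and disk drive): 0.826000 × 0.802000 = 0.662452
Parallel (cooling fan and [0.662452]): 1 − (1 − 0.752000)(1 − 0.662452) = 0.9163

0.9163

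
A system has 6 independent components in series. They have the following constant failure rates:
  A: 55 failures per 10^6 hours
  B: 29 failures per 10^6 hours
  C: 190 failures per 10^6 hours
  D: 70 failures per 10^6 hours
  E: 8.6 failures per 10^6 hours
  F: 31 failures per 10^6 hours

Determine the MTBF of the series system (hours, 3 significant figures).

2610

Series of exponential components: λ_sys = Σ λ_i
λ_sys = 0.000055 + 0.000029 + 0.00019 + 0.000070 + 0.0000086 + 0.000031 = 3.8360e-04 /h
MTBF = 1 / λ_sys = 2610 h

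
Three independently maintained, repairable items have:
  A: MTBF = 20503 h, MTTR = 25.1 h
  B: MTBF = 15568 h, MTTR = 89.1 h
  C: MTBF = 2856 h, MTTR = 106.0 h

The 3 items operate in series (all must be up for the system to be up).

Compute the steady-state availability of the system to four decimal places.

0.9576

A(A) = MTBF/(MTBF+MTTR) = 20503/(20503+25.1) = 0.998777
A(B) = MTBF/(MTBF+MTTR) = 15568/(15568+89.1) = 0.994309
A(C) = MTBF/(MTBF+MTTR) = 2856/(2856+106.0) = 0.964213
Series availability: 0.998777 × 0.994309 × 0.964213 = 0.9576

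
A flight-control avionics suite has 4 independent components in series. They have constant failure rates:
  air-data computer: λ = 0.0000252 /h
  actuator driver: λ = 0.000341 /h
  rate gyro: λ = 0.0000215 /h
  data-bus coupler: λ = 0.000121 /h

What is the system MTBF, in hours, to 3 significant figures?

Series of exponential components: λ_sys = Σ λ_i
λ_sys = 0.0000252 + 0.000341 + 0.0000215 + 0.000121 = 5.0870e-04 /h
MTBF = 1 / λ_sys = 1970 h

1970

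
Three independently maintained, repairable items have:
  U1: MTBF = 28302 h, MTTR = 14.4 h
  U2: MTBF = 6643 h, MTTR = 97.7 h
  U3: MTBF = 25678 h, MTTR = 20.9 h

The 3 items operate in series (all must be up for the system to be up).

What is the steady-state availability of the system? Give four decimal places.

0.9842

A(U1) = MTBF/(MTBF+MTTR) = 28302/(28302+14.4) = 0.999491
A(U2) = MTBF/(MTBF+MTTR) = 6643/(6643+97.7) = 0.985506
A(U3) = MTBF/(MTBF+MTTR) = 25678/(25678+20.9) = 0.999187
Series availability: 0.999491 × 0.985506 × 0.999187 = 0.9842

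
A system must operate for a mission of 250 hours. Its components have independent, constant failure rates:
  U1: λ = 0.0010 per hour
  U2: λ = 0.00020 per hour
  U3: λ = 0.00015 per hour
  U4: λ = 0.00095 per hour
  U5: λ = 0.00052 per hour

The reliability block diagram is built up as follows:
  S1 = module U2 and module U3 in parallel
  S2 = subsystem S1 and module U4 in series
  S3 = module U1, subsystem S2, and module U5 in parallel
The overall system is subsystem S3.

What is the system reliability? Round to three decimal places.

0.994

R(U1) = exp(−0.0010 × 250) = 0.77880
R(U2) = exp(−0.00020 × 250) = 0.95123
R(U3) = exp(−0.00015 × 250) = 0.96319
R(U4) = exp(−0.00095 × 250) = 0.78860
R(U5) = exp(−0.00052 × 250) = 0.87810
Parallel (U2 and U3): 1 − (1 − 0.95123)(1 − 0.96319) = 0.99820
Series ([0.99820] and U4): 0.99820 × 0.78860 = 0.78718
Parallel (U1, [0.78718], and U5): 1 − (1 − 0.77880)(1 − 0.78718)(1 − 0.87810) = 0.994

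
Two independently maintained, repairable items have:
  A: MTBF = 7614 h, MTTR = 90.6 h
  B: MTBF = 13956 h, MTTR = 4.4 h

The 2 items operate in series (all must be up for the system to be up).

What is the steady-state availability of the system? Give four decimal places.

A(A) = MTBF/(MTBF+MTTR) = 7614/(7614+90.6) = 0.988241
A(B) = MTBF/(MTBF+MTTR) = 13956/(13956+4.4) = 0.999685
Series availability: 0.988241 × 0.999685 = 0.9879

0.9879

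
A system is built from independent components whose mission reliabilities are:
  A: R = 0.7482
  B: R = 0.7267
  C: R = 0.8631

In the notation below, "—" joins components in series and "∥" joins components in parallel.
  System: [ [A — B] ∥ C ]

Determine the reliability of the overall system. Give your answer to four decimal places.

0.9375

Series (A and B): 0.748200 × 0.726700 = 0.543717
Parallel ([0.543717] and C): 1 − (1 − 0.543717)(1 − 0.863100) = 0.9375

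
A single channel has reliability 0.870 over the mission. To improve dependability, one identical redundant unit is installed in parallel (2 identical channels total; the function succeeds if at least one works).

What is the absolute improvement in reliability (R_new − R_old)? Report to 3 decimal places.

R_before = 0.870
R_after = 1 − (1 − 0.870)^2 = 0.983
ΔR = 0.983 − 0.870 = 0.113

0.113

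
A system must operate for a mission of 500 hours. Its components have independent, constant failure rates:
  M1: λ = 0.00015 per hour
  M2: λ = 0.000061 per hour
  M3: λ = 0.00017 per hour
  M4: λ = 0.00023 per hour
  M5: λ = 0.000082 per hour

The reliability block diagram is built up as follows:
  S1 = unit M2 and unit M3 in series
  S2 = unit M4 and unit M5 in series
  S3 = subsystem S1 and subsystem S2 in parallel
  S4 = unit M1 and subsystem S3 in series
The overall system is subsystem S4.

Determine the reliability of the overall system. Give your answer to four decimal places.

0.9131

R(M1) = exp(−0.00015 × 500) = 0.927743
R(M2) = exp(−0.000061 × 500) = 0.969960
R(M3) = exp(−0.00017 × 500) = 0.918512
R(M4) = exp(−0.00023 × 500) = 0.891366
R(M5) = exp(−0.000082 × 500) = 0.959829
Series (M2 and M3): 0.969960 × 0.918512 = 0.890920
Series (M4 and M5): 0.891366 × 0.959829 = 0.855559
Parallel ([0.890920] and [0.855559]): 1 − (1 − 0.890920)(1 − 0.855559) = 0.984244
Series (M1 and [0.984244]): 0.927743 × 0.984244 = 0.9131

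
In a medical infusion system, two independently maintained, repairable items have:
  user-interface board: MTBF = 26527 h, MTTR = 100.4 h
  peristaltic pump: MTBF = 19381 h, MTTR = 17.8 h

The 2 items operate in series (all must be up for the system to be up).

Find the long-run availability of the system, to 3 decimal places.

0.995

A(user-interface board) = MTBF/(MTBF+MTTR) = 26527/(26527+100.4) = 0.996229
A(peristaltic pump) = MTBF/(MTBF+MTTR) = 19381/(19381+17.8) = 0.999082
Series availability: 0.996229 × 0.999082 = 0.995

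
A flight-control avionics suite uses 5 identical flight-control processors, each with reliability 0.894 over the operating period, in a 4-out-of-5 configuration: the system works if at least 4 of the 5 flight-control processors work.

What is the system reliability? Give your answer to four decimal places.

0.9096

R = Σ_{i=4}^{5} C(5,i) p^i (1−p)^{5−i} with p = 0.894
C(5,4)·0.894^4·0.106^1 = 0.338552
C(5,5)·0.894^5·0.106^0 = 0.571068
Sum = 0.9096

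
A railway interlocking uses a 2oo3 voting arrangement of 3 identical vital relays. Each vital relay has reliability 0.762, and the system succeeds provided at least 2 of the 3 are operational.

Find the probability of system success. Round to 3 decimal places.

R = Σ_{i=2}^{3} C(3,i) p^i (1−p)^{3−i} with p = 0.762
C(3,2)·0.762^2·0.238^1 = 0.41458
C(3,3)·0.762^3·0.238^0 = 0.44245
Sum = 0.857

0.857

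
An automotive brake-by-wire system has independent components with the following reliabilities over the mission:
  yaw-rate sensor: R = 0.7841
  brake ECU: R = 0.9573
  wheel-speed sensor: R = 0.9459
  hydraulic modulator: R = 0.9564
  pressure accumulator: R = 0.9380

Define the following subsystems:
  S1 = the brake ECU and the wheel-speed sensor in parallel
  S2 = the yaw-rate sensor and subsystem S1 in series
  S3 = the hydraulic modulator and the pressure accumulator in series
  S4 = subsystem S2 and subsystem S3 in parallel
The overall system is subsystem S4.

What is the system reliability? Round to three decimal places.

Parallel (brake ECU and wheel-speed sensor): 1 − (1 − 0.95730)(1 − 0.94590) = 0.99769
Series (yaw-rate sensor and [0.99769]): 0.78410 × 0.99769 = 0.78229
Series (hydraulic modulator and pressure accumulator): 0.95640 × 0.93800 = 0.89710
Parallel ([0.78229] and [0.89710]): 1 − (1 − 0.78229)(1 − 0.89710) = 0.978

0.978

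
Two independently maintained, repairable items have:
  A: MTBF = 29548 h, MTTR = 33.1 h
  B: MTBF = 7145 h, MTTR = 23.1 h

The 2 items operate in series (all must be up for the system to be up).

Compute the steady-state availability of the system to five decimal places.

A(A) = MTBF/(MTBF+MTTR) = 29548/(29548+33.1) = 0.998881
A(B) = MTBF/(MTBF+MTTR) = 7145/(7145+23.1) = 0.996777
Series availability: 0.998881 × 0.996777 = 0.99566

0.99566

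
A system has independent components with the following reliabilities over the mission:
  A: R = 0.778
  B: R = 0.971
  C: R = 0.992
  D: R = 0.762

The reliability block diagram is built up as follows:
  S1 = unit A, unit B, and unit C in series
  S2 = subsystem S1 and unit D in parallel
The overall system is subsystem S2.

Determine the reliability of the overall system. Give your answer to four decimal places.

0.9404

Series (A, B, and C): 0.778000 × 0.971000 × 0.992000 = 0.749394
Parallel ([0.749394] and D): 1 − (1 − 0.749394)(1 − 0.762000) = 0.9404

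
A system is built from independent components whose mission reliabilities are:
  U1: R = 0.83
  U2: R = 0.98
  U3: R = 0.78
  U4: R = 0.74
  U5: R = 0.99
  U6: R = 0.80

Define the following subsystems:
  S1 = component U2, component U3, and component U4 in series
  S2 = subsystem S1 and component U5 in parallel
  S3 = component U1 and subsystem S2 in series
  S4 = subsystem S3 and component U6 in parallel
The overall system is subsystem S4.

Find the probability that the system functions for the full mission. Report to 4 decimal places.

Series (U2, U3, and U4): 0.980000 × 0.780000 × 0.740000 = 0.565656
Parallel ([0.565656] and U5): 1 − (1 − 0.565656)(1 − 0.990000) = 0.995657
Series (U1 and [0.995657]): 0.830000 × 0.995657 = 0.826395
Parallel ([0.826395] and U6): 1 − (1 − 0.826395)(1 − 0.800000) = 0.9653

0.9653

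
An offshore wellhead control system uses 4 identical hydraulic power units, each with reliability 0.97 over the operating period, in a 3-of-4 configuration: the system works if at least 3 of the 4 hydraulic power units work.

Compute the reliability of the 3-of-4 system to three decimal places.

R = Σ_{i=3}^{4} C(4,i) p^i (1−p)^{4−i} with p = 0.97
C(4,3)·0.97^3·0.03^1 = 0.10952
C(4,4)·0.97^4·0.03^0 = 0.88529
Sum = 0.995

0.995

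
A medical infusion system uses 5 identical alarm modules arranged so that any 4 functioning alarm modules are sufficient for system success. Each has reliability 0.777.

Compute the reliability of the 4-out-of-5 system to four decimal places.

R = Σ_{i=4}^{5} C(5,i) p^i (1−p)^{5−i} with p = 0.777
C(5,4)·0.777^4·0.223^1 = 0.406405
C(5,5)·0.777^5·0.223^0 = 0.283208
Sum = 0.6896

0.6896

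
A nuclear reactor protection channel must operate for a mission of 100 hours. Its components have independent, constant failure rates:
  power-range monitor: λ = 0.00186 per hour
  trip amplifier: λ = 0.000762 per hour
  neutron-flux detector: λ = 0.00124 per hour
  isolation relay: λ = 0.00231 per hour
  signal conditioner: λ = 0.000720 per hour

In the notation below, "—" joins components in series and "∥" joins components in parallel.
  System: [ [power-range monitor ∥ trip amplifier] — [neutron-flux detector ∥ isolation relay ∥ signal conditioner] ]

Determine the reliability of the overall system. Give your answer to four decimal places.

R(power-range monitor) = exp(−0.00186 × 100) = 0.830274
R(trip amplifier) = exp(−0.000762 × 100) = 0.926631
R(neutron-flux detector) = exp(−0.00124 × 100) = 0.883380
R(isolation relay) = exp(−0.00231 × 100) = 0.793739
R(signal conditioner) = exp(−0.000720 × 100) = 0.930531
Parallel (power-range monitor and trip amplifier): 1 − (1 − 0.830274)(1 − 0.926631) = 0.987547
Parallel (neutron-flux detector, isolation relay, and signal conditioner): 1 − (1 − 0.883380)(1 − 0.793739)(1 − 0.930531) = 0.998329
Series ([0.987547] and [0.998329]): 0.987547 × 0.998329 = 0.9859

0.9859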